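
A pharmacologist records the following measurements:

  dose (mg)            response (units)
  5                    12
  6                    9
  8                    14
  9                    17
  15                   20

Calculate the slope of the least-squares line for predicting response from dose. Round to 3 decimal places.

0.977

n = 5, Σx = 43, Σy = 72, Σxy = 679, Σx² = 431
Sxx = Σx² − (Σx)²/n = 431 − 369.8 = 61.2
Sxy = Σxy − (Σx)(Σy)/n = 679 − 619.2 = 59.8
b = Sxy/Sxx = 59.8/61.2 = 0.977124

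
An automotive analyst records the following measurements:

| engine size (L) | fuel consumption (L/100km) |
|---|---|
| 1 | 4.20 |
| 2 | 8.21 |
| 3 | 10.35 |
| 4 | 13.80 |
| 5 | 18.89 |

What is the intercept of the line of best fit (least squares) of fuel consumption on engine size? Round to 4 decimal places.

0.5990

n = 5, Σx = 15, Σy = 55.45, Σxy = 201.32, Σx² = 55
Sxx = Σx² − (Σx)²/n = 55 − 45 = 10
Sxy = Σxy − (Σx)(Σy)/n = 201.32 − 166.35 = 34.97
b = Sxy/Sxx = 34.97/10 = 3.497
a = ȳ − b·x̄ = 11.09 − 3.497·3 = 0.599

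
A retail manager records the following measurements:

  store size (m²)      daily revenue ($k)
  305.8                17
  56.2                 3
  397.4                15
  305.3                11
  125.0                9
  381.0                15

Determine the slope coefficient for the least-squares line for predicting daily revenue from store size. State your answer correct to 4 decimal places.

0.0329

n = 6, Σx = 1570.7, Σy = 70, Σxy = 21526.5, Σx² = 508592.93
Sxx = Σx² − (Σx)²/n = 508592.93 − 411183.081667 = 97409.848333
Sxy = Σxy − (Σx)(Σy)/n = 21526.5 − 18324.833333 = 3201.666667
b = Sxy/Sxx = 3201.666667/97409.848333 = 0.032868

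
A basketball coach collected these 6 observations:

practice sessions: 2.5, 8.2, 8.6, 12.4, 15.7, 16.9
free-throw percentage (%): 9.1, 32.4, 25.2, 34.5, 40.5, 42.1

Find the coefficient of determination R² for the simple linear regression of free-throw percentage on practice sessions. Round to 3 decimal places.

0.904

n = 6, Σx = 64.3, Σy = 183.8, Σxy = 2280.29, Σx² = 833.31, Σy² = 6370.52
Sxx = Σx² − (Σx)²/n = 833.31 − 689.081667 = 144.228333
Sxy = Σxy − (Σx)(Σy)/n = 2280.29 − 1969.723333 = 310.566667
Syy = Σy² − (Σy)²/n = 6370.52 − 5630.406667 = 740.113333
R² = Sxy²/(Sxx·Syy) = (310.566667)²/(144.228333·740.113333) = 0.903568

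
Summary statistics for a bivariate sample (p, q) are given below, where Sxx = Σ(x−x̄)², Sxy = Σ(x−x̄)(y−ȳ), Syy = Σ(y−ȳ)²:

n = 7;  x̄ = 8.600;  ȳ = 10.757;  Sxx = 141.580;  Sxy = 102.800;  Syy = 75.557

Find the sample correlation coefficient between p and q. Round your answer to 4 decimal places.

r = Sxy/√(Sxx·Syy) = 102.8/√(10697.36006) = 102.8/103.428043 = 0.993928

0.9939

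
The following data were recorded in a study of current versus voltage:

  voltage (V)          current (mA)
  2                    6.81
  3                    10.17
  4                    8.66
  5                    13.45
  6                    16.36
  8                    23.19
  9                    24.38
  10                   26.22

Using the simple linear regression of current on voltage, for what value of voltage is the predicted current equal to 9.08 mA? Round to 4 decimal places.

3.1352

n = 8, Σx = 47, Σy = 129.24, Σxy = 911.32, Σx² = 335
Sxx = Σx² − (Σx)²/n = 335 − 276.125 = 58.875
Sxy = Σxy − (Σx)(Σy)/n = 911.32 − 759.285 = 152.035
b = Sxy/Sxx = 152.035/58.875 = 2.582335
a = ȳ − b·x̄ = 16.155 − 2.582335·5.875 = 0.983779
Set a + b·x = 9.08: x = (9.08 − 0.983779) / 2.582335 = 3.135232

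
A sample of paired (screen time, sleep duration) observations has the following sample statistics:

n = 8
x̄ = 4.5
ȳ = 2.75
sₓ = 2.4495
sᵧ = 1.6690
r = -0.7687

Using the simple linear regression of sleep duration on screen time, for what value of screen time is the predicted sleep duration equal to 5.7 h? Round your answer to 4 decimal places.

-1.1323

b = r · sᵧ/sₓ = -0.7687 · 1.669/2.4495 = -0.523764
a = ȳ − b·x̄ = 2.75 − (-0.523764)·4.5 = 5.106939
Set a + b·x = 5.7: x = (5.7 − 5.106939) / (-0.523764) = -1.132306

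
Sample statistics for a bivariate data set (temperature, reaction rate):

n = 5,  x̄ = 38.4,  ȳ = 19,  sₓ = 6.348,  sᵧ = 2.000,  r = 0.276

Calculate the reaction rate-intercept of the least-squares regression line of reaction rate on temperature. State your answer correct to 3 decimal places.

15.661

b = r · sᵧ/sₓ = 0.276 · 2/6.348 = 0.086957
a = ȳ − b·x̄ = 19 − 0.086957·38.4 = 15.660870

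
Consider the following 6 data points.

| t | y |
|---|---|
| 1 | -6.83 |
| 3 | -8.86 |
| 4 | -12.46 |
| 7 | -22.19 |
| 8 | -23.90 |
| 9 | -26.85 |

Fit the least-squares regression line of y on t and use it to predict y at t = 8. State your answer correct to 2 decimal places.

n = 6, Σx = 32, Σy = -101.09, Σxy = -671.43, Σx² = 220
Sxx = Σx² − (Σx)²/n = 220 − 170.666667 = 49.333333
Sxy = Σxy − (Σx)(Σy)/n = -671.43 − (-539.146667) = -132.283333
b = Sxy/Sxx = -132.283333/49.333333 = -2.681419
a = ȳ − b·x̄ = -16.848333 − (-2.681419)·5.333333 = -2.547432
ŷ(8) = a + b·8 = -2.547432 + (-2.681419)·8 = -23.998784

-24.00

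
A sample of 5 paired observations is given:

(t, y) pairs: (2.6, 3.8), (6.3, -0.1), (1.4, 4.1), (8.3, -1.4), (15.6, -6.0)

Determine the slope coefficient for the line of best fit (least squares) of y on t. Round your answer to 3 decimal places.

n = 5, Σx = 34.2, Σy = 0.4, Σxy = -90.23, Σx² = 360.66
Sxx = Σx² − (Σx)²/n = 360.66 − 233.928 = 126.732
Sxy = Σxy − (Σx)(Σy)/n = -90.23 − 2.736 = -92.966
b = Sxy/Sxx = -92.966/126.732 = -0.733564

-0.734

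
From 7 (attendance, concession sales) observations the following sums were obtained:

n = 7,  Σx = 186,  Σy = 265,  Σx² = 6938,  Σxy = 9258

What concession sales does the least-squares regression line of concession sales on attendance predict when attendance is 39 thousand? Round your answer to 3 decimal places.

Sxx = Σx² − (Σx)²/n = 6938 − 4942.285714 = 1995.714286
Sxy = Σxy − (Σx)(Σy)/n = 9258 − 7041.428571 = 2216.571429
b = Sxy/Sxx = 2216.571429/1995.714286 = 1.110666
a = ȳ − b·x̄ = 37.857143 − 1.110666·26.571429 = 8.345168
ŷ(39) = a + b·39 = 8.345168 + 1.110666·39 = 51.661131

51.661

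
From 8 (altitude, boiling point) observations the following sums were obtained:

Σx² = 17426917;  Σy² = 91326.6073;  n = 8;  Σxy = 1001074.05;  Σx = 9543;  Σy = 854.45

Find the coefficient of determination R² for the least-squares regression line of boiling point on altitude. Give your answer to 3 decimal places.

0.828

Sxx = Σx² − (Σx)²/n = 17426917 − 11383606.125 = 6043310.875
Sxy = Σxy − (Σx)(Σy)/n = 1001074.05 − 1019252.04375 = -18177.99375
Syy = Σy² − (Σy)²/n = 91326.6073 − 91260.600312 = 66.006987
R² = Sxy²/(Sxx·Syy) = (-18177.99375)²/(6043310.875·66.006987) = 0.828375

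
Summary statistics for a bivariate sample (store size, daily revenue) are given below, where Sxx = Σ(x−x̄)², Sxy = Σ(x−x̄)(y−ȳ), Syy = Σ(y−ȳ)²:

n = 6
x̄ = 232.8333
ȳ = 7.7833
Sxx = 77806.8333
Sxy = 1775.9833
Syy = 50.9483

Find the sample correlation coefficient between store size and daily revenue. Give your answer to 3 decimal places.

0.892

r = Sxy/√(Sxx·Syy) = 1775.9833/√(3964125.885018) = 1775.9833/1991.011272 = 0.892001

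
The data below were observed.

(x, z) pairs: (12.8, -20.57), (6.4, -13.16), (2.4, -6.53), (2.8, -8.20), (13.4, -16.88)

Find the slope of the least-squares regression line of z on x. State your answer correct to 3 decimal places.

n = 5, Σx = 37.8, Σy = -65.34, Σxy = -612.344, Σx² = 397.96
Sxx = Σx² − (Σx)²/n = 397.96 − 285.768 = 112.192
Sxy = Σxy − (Σx)(Σy)/n = -612.344 − (-493.9704) = -118.3736
b = Sxy/Sxx = -118.3736/112.192 = -1.055098

-1.055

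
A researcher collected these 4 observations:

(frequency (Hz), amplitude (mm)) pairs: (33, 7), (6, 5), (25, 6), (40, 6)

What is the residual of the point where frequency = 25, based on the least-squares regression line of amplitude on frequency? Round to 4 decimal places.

0.0418

n = 4, Σx = 104, Σy = 24, Σxy = 651, Σx² = 3350
Sxx = Σx² − (Σx)²/n = 3350 − 2704 = 646
Sxy = Σxy − (Σx)(Σy)/n = 651 − 624 = 27
b = Sxy/Sxx = 27/646 = 0.041796
a = ȳ − b·x̄ = 6 − 0.041796·26 = 4.913313
ŷ(25) = 4.913313 + 0.041796·25 = 5.958204
residual = y − ŷ = 6 − 5.958204 = 0.041796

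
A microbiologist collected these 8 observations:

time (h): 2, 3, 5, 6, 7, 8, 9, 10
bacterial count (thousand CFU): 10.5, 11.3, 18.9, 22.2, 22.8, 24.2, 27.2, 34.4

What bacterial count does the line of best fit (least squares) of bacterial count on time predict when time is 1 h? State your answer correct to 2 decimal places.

n = 8, Σx = 50, Σy = 171.5, Σxy = 1224.6, Σx² = 368
Sxx = Σx² − (Σx)²/n = 368 − 312.5 = 55.5
Sxy = Σxy − (Σx)(Σy)/n = 1224.6 − 1071.875 = 152.725
b = Sxy/Sxx = 152.725/55.5 = 2.751802
a = ȳ − b·x̄ = 21.4375 − 2.751802·6.25 = 4.238739
ŷ(1) = a + b·1 = 4.238739 + 2.751802·1 = 6.990541

6.99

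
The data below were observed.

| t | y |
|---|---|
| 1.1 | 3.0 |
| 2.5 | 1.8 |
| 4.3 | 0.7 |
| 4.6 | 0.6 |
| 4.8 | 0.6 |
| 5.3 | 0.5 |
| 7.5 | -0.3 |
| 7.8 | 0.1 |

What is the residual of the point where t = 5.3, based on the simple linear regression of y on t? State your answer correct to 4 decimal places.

-0.1308

n = 8, Σx = 37.9, Σy = 7, Σxy = 17.63, Σx² = 215.33
Sxx = Σx² − (Σx)²/n = 215.33 − 179.55125 = 35.77875
Sxy = Σxy − (Σx)(Σy)/n = 17.63 − 33.1625 = -15.5325
b = Sxy/Sxx = -15.5325/35.77875 = -0.434126
a = ȳ − b·x̄ = 0.875 − (-0.434126)·4.7375 = 2.931674
ŷ(5.3) = 2.931674 + (-0.434126)·5.3 = 0.630804
residual = y − ŷ = 0.5 − 0.630804 = -0.130804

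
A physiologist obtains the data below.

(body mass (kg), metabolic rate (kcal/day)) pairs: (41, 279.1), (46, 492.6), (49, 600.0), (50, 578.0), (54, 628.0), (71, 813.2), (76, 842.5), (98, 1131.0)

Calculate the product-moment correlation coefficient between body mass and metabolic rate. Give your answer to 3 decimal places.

n = 8, Σx = 485, Σy = 5364.4, Σxy = 358919.9, Σx² = 32035, Σy² = 4059281.06
Sxx = Σx² − (Σx)²/n = 32035 − 29403.125 = 2631.875
Sxy = Σxy − (Σx)(Σy)/n = 358919.9 − 325216.75 = 33703.15
Syy = Σy² − (Σy)²/n = 4059281.06 − 3597098.42 = 462182.64
r = Sxy/√(Sxx·Syy) = 33703.15/√(1216406935.65) = 33703.15/34877.025900 = 0.966342

0.966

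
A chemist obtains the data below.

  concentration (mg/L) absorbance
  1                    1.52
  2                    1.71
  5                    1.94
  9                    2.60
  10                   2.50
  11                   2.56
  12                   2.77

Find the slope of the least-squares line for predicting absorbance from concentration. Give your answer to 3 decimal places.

0.109

n = 7, Σx = 50, Σy = 15.6, Σxy = 124.44, Σx² = 476
Sxx = Σx² − (Σx)²/n = 476 − 357.142857 = 118.857143
Sxy = Σxy − (Σx)(Σy)/n = 124.44 − 111.428571 = 13.011429
b = Sxy/Sxx = 13.011429/118.857143 = 0.109471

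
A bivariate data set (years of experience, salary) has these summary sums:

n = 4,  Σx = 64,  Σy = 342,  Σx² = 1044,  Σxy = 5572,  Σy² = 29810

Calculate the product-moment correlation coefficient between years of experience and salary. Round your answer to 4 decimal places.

Sxx = Σx² − (Σx)²/n = 1044 − 1024 = 20
Sxy = Σxy − (Σx)(Σy)/n = 5572 − 5472 = 100
Syy = Σy² − (Σy)²/n = 29810 − 29241 = 569
r = Sxy/√(Sxx·Syy) = 100/√(11380) = 100/106.677083 = 0.937408

0.9374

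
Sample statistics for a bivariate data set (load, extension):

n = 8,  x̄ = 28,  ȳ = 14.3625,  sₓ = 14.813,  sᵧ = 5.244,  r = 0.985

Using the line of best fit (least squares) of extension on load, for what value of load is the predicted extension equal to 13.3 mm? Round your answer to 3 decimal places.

b = r · sᵧ/sₓ = 0.985 · 5.244/14.813 = 0.348703
a = ȳ − b·x̄ = 14.3625 − 0.348703·28 = 4.598811
Set a + b·x = 13.3: x = (13.3 − 4.598811) / 0.348703 = 24.952996

24.953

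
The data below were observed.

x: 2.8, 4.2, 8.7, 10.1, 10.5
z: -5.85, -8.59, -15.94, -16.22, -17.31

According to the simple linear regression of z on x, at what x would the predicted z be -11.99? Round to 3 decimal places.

6.717

n = 5, Σx = 36.3, Σy = -63.91, Σxy = -536.713, Σx² = 313.43
Sxx = Σx² − (Σx)²/n = 313.43 − 263.538 = 49.892
Sxy = Σxy − (Σx)(Σy)/n = -536.713 − (-463.9866) = -72.7264
b = Sxy/Sxx = -72.7264/49.892 = -1.457677
a = ȳ − b·x̄ = -12.782 − (-1.457677)·7.26 = -2.199268
Set a + b·x = -11.99: x = (-11.99 − (-2.199268)) / (-1.457677) = 6.716670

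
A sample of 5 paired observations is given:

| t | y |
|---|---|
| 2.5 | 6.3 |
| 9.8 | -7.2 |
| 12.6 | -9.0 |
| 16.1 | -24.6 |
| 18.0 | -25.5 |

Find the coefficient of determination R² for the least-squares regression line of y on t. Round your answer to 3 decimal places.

0.948

n = 5, Σx = 59, Σy = -60, Σxy = -1023.27, Σx² = 844.26, Σy² = 1427.94
Sxx = Σx² − (Σx)²/n = 844.26 − 696.2 = 148.06
Sxy = Σxy − (Σx)(Σy)/n = -1023.27 − (-708) = -315.27
Syy = Σy² − (Σy)²/n = 1427.94 − 720 = 707.94
R² = Sxy²/(Sxx·Syy) = (-315.27)²/(148.06·707.94) = 0.948268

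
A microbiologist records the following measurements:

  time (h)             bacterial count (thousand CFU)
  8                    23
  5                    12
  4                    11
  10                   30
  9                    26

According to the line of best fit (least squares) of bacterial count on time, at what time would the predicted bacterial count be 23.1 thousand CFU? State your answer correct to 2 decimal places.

n = 5, Σx = 36, Σy = 102, Σxy = 822, Σx² = 286
Sxx = Σx² − (Σx)²/n = 286 − 259.2 = 26.8
Sxy = Σxy − (Σx)(Σy)/n = 822 − 734.4 = 87.6
b = Sxy/Sxx = 87.6/26.8 = 3.268657
a = ȳ − b·x̄ = 20.4 − 3.268657·7.2 = -3.134328
Set a + b·x = 23.1: x = (23.1 − (-3.134328)) / 3.268657 = 8.026027

8.03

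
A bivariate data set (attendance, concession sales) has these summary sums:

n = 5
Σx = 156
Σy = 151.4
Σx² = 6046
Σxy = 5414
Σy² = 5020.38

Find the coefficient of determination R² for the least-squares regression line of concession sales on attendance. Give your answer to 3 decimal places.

0.927

Sxx = Σx² − (Σx)²/n = 6046 − 4867.2 = 1178.8
Sxy = Σxy − (Σx)(Σy)/n = 5414 − 4723.68 = 690.32
Syy = Σy² − (Σy)²/n = 5020.38 − 4584.392 = 435.988
R² = Sxy²/(Sxx·Syy) = (690.32)²/(1178.8·435.988) = 0.927227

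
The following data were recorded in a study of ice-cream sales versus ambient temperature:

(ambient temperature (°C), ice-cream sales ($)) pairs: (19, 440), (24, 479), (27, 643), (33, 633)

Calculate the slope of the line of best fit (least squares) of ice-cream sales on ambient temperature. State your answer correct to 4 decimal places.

15.4234

n = 4, Σx = 103, Σy = 2195, Σxy = 58106, Σx² = 2755
Sxx = Σx² − (Σx)²/n = 2755 − 2652.25 = 102.75
Sxy = Σxy − (Σx)(Σy)/n = 58106 − 56521.25 = 1584.75
b = Sxy/Sxx = 1584.75/102.75 = 15.423358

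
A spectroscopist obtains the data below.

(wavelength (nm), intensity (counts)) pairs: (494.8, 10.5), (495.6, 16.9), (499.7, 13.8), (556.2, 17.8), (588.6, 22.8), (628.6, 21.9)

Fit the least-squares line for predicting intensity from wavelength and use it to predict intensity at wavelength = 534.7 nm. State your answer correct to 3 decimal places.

16.622

n = 6, Σx = 3263.5, Σy = 103.7, Σxy = 57553.68, Σx² = 1791092.85
Sxx = Σx² − (Σx)²/n = 1791092.85 − 1775072.041667 = 16020.808333
Sxy = Σxy − (Σx)(Σy)/n = 57553.68 − 56404.158333 = 1149.521667
b = Sxy/Sxx = 1149.521667/16020.808333 = 0.071752
a = ȳ − b·x̄ = 17.283333 − 0.071752·543.916667 = -21.743661
ŷ(534.7) = a + b·534.7 = -21.743661 + 0.071752·534.7 = 16.622021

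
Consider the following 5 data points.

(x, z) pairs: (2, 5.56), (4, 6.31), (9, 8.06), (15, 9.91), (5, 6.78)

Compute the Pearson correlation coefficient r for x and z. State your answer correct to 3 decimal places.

n = 5, Σx = 35, Σy = 36.62, Σxy = 291.45, Σx² = 351, Σy² = 279.8698
Sxx = Σx² − (Σx)²/n = 351 − 245 = 106
Sxy = Σxy − (Σx)(Σy)/n = 291.45 − 256.34 = 35.11
Syy = Σy² − (Σy)²/n = 279.8698 − 268.20488 = 11.66492
r = Sxy/√(Sxx·Syy) = 35.11/√(1236.48152) = 35.11/35.163639 = 0.998475

0.998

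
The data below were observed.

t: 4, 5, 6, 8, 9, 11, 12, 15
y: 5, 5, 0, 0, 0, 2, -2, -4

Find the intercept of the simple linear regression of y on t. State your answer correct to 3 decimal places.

n = 8, Σx = 70, Σy = 6, Σxy = -17, Σx² = 712
Sxx = Σx² − (Σx)²/n = 712 − 612.5 = 99.5
Sxy = Σxy − (Σx)(Σy)/n = -17 − 52.5 = -69.5
b = Sxy/Sxx = -69.5/99.5 = -0.698492
a = ȳ − b·x̄ = 0.75 − (-0.698492)·8.75 = 6.861809

6.862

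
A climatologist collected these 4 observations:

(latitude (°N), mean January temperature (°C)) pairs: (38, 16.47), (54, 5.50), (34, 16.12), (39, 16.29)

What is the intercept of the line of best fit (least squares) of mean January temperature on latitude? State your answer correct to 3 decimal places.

38.072

n = 4, Σx = 165, Σy = 54.38, Σxy = 2106.25, Σx² = 7037
Sxx = Σx² − (Σx)²/n = 7037 − 6806.25 = 230.75
Sxy = Σxy − (Σx)(Σy)/n = 2106.25 − 2243.175 = -136.925
b = Sxy/Sxx = -136.925/230.75 = -0.593391
a = ȳ − b·x̄ = 13.595 − (-0.593391)·41.25 = 38.072384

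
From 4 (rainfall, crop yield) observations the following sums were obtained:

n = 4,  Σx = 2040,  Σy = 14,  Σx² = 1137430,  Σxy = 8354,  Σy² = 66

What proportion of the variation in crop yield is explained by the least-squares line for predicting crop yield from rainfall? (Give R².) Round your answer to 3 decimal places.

0.893

Sxx = Σx² − (Σx)²/n = 1137430 − 1040400 = 97030
Sxy = Σxy − (Σx)(Σy)/n = 8354 − 7140 = 1214
Syy = Σy² − (Σy)²/n = 66 − 49 = 17
R² = Sxy²/(Sxx·Syy) = (1214)²/(97030·17) = 0.893475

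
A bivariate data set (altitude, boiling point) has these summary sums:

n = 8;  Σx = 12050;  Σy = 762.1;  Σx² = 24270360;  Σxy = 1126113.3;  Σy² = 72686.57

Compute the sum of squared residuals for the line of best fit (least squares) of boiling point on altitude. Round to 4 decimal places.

Sxx = Σx² − (Σx)²/n = 24270360 − 18150312.5 = 6120047.5
Sxy = Σxy − (Σx)(Σy)/n = 1126113.3 − 1147913.125 = -21799.825
Syy = Σy² − (Σy)²/n = 72686.57 − 72599.55125 = 87.01875
b = Sxy/Sxx = -21799.825/6120047.5 = -0.003562
SSE = Syy − b·Sxy = 87.01875 − (-0.003562)·(-21799.825) = 9.367005

9.3670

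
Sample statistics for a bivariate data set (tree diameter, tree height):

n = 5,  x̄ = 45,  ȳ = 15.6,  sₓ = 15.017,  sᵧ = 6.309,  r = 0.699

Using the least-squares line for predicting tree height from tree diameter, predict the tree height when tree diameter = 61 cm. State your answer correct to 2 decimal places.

20.30

b = r · sᵧ/sₓ = 0.699 · 6.309/15.017 = 0.293667
a = ȳ − b·x̄ = 15.6 − 0.293667·45 = 2.385004
ŷ(61) = a + b·61 = 2.385004 + 0.293667·61 = 20.298665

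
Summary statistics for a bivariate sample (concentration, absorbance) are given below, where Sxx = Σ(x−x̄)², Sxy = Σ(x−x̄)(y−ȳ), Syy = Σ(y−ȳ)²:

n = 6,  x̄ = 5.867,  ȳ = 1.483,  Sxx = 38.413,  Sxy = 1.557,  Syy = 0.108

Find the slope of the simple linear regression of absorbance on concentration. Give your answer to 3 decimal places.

0.041

b = Sxy/Sxx = 1.557/38.413 = 0.040533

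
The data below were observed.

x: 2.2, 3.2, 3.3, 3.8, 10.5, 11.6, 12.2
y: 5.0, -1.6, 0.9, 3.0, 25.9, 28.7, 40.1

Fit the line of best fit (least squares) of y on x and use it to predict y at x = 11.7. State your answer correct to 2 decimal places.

n = 7, Σx = 46.8, Σy = 102, Σxy = 1114.34, Σx² = 434.06
Sxx = Σx² − (Σx)²/n = 434.06 − 312.891429 = 121.168571
Sxy = Σxy − (Σx)(Σy)/n = 1114.34 − 681.942857 = 432.397143
b = Sxy/Sxx = 432.397143/121.168571 = 3.568559
a = ȳ − b·x̄ = 14.571429 − 3.568559·6.685714 = -9.286934
ŷ(11.7) = a + b·11.7 = -9.286934 + 3.568559·11.7 = 32.465201

32.47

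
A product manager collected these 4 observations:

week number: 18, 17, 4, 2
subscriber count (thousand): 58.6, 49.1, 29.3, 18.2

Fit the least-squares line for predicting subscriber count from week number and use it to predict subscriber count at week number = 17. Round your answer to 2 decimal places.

n = 4, Σx = 41, Σy = 155.2, Σxy = 2043.1, Σx² = 633
Sxx = Σx² − (Σx)²/n = 633 − 420.25 = 212.75
Sxy = Σxy − (Σx)(Σy)/n = 2043.1 − 1590.8 = 452.3
b = Sxy/Sxx = 452.3/212.75 = 2.125969
a = ȳ − b·x̄ = 38.8 − 2.125969·10.25 = 17.008813
ŷ(17) = a + b·17 = 17.008813 + 2.125969·17 = 53.150294

53.15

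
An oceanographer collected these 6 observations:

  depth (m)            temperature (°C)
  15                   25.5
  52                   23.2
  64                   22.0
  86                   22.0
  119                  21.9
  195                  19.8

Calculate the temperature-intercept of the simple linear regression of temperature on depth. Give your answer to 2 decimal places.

24.83

n = 6, Σx = 531, Σy = 134.4, Σxy = 11356, Σx² = 66607
Sxx = Σx² − (Σx)²/n = 66607 − 46993.5 = 19613.5
Sxy = Σxy − (Σx)(Σy)/n = 11356 − 11894.4 = -538.4
b = Sxy/Sxx = -538.4/19613.5 = -0.027450
a = ȳ − b·x̄ = 22.4 − (-0.027450)·88.5 = 24.829368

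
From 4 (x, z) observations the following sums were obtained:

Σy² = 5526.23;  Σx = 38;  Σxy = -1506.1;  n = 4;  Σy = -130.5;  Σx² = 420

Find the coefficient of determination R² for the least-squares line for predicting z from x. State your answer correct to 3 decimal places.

0.948

Sxx = Σx² − (Σx)²/n = 420 − 361 = 59
Sxy = Σxy − (Σx)(Σy)/n = -1506.1 − (-1239.75) = -266.35
Syy = Σy² − (Σy)²/n = 5526.23 − 4257.5625 = 1268.6675
R² = Sxy²/(Sxx·Syy) = (-266.35)²/(59·1268.6675) = 0.947776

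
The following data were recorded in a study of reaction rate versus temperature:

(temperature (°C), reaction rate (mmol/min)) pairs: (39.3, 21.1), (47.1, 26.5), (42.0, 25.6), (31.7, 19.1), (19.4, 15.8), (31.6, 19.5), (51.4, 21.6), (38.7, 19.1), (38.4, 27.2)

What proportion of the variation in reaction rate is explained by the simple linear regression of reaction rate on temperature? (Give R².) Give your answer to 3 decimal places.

n = 9, Σx = 339.6, Σy = 195.5, Σxy = 7574.66, Σx² = 13520.92, Σy² = 4368.73
Sxx = Σx² − (Σx)²/n = 13520.92 − 12814.24 = 706.68
Sxy = Σxy − (Σx)(Σy)/n = 7574.66 − 7376.866667 = 197.793333
Syy = Σy² − (Σy)²/n = 4368.73 − 4246.694444 = 122.035556
R² = Sxy²/(Sxx·Syy) = (197.793333)²/(706.68·122.035556) = 0.453643

0.454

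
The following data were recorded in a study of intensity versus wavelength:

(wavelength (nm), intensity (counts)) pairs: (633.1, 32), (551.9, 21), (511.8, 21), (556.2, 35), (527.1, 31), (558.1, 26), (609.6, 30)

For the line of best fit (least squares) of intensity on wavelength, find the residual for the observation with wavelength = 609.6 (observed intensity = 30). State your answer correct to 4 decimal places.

-0.7101

n = 7, Σx = 3947.8, Σy = 196, Σxy = 111202.6, Σx² = 2237629.08
Sxx = Σx² − (Σx)²/n = 2237629.08 − 2226446.405714 = 11182.674286
Sxy = Σxy − (Σx)(Σy)/n = 111202.6 − 110538.4 = 664.2
b = Sxy/Sxx = 664.2/11182.674286 = 0.059395
a = ȳ − b·x̄ = 28 − 0.059395·563.971429 = -5.497338
ŷ(609.6) = -5.497338 + 0.059395·609.6 = 30.710130
residual = y − ŷ = 30 − 30.710130 = -0.710130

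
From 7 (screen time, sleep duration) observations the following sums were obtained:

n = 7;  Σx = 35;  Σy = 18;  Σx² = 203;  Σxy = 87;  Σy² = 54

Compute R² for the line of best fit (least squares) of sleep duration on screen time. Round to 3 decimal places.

Sxx = Σx² − (Σx)²/n = 203 − 175 = 28
Sxy = Σxy − (Σx)(Σy)/n = 87 − 90 = -3
Syy = Σy² − (Σy)²/n = 54 − 46.285714 = 7.714286
R² = Sxy²/(Sxx·Syy) = (-3)²/(28·7.714286) = 0.041667

0.042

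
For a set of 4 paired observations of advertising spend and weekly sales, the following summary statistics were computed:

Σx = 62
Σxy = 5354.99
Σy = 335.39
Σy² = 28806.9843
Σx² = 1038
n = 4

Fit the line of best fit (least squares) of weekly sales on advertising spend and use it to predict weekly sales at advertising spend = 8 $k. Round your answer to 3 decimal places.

68.609

Sxx = Σx² − (Σx)²/n = 1038 − 961 = 77
Sxy = Σxy − (Σx)(Σy)/n = 5354.99 − 5198.545 = 156.445
b = Sxy/Sxx = 156.445/77 = 2.031753
a = ȳ − b·x̄ = 83.8475 − 2.031753·15.5 = 52.355325
ŷ(8) = a + b·8 = 52.355325 + 2.031753·8 = 68.609351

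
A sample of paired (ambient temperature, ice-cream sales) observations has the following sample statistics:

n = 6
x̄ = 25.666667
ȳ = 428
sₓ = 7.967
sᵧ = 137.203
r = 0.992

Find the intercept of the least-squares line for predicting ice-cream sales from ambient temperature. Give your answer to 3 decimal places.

b = r · sᵧ/sₓ = 0.992 · 137.203/7.967 = 17.083642
a = ȳ − b·x̄ = 428 − 17.083642·25.666667 = -10.480151

-10.480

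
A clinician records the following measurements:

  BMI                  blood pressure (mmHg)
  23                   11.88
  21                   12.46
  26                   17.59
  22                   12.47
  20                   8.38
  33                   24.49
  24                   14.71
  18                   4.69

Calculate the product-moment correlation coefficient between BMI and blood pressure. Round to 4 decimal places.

n = 8, Σx = 187, Σy = 106.67, Σxy = 2679.81, Σx² = 4519, Σy² = 1669.6597
Sxx = Σx² − (Σx)²/n = 4519 − 4371.125 = 147.875
Sxy = Σxy − (Σx)(Σy)/n = 2679.81 − 2493.41125 = 186.39875
Syy = Σy² − (Σy)²/n = 1669.6597 − 1422.311113 = 247.348588
r = Sxy/√(Sxx·Syy) = 186.39875/√(36576.672377) = 186.39875/191.250287 = 0.974633

0.9746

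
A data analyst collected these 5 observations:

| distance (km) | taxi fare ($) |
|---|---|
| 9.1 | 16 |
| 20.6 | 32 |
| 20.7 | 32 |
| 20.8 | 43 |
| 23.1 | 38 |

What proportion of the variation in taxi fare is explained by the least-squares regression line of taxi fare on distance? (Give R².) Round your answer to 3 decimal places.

n = 5, Σx = 94.3, Σy = 161, Σxy = 3239.4, Σx² = 1901.91, Σy² = 5597
Sxx = Σx² − (Σx)²/n = 1901.91 − 1778.498 = 123.412
Sxy = Σxy − (Σx)(Σy)/n = 3239.4 − 3036.46 = 202.94
Syy = Σy² − (Σy)²/n = 5597 − 5184.2 = 412.8
R² = Sxy²/(Sxx·Syy) = (202.94)²/(123.412·412.8) = 0.808422

0.808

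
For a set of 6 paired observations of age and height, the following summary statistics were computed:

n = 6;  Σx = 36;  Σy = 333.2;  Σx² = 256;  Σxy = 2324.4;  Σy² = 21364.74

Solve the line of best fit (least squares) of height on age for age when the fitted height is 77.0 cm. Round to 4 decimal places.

8.6404

Sxx = Σx² − (Σx)²/n = 256 − 216 = 40
Sxy = Σxy − (Σx)(Σy)/n = 2324.4 − 1999.2 = 325.2
b = Sxy/Sxx = 325.2/40 = 8.13
a = ȳ − b·x̄ = 55.533333 − 8.13·6 = 6.753333
Set a + b·x = 77.0: x = (77.0 − 6.753333) / 8.13 = 8.640426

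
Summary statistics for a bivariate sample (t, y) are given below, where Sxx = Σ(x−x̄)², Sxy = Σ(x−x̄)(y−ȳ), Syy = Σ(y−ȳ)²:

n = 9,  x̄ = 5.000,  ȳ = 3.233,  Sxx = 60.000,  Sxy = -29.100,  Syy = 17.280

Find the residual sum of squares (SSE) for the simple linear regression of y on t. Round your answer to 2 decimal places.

b = Sxy/Sxx = -29.1/60 = -0.485
SSE = Syy − b·Sxy = 17.28 − (-0.485)·(-29.1) = 3.1665

3.17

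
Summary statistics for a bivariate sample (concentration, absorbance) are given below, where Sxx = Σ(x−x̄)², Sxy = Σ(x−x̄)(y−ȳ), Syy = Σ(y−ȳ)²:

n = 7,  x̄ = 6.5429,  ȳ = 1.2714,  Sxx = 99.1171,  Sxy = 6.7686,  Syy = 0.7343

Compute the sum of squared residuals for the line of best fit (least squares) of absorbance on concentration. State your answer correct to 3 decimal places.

b = Sxy/Sxx = 6.7686/99.1171 = 0.068289
SSE = Syy − b·Sxy = 0.7343 − 0.068289·6.7686 = 0.272080

0.272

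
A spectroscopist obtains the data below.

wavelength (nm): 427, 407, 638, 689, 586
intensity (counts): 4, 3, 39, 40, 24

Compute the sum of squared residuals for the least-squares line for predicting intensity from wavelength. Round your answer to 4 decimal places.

34.8503

n = 5, Σx = 2747, Σy = 110, Σxy = 69435, Σx² = 1573139, Σy² = 3722
Sxx = Σx² − (Σx)²/n = 1573139 − 1509201.8 = 63937.2
Sxy = Σxy − (Σx)(Σy)/n = 69435 − 60434 = 9001
Syy = Σy² − (Σy)²/n = 3722 − 2420 = 1302
b = Sxy/Sxx = 9001/63937.2 = 0.140779
SSE = Syy − b·Sxy = 1302 − 0.140779·9001 = 34.850344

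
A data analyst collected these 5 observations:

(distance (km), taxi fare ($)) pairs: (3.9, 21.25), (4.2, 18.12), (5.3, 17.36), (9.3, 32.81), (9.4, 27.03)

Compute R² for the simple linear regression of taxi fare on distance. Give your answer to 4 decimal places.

0.7538

n = 5, Σx = 32.1, Σy = 116.57, Σxy = 810.202, Σx² = 235.79, Σy² = 2888.3835
Sxx = Σx² − (Σx)²/n = 235.79 − 206.082 = 29.708
Sxy = Σxy − (Σx)(Σy)/n = 810.202 − 748.3794 = 61.8226
Syy = Σy² − (Σy)²/n = 2888.3835 − 2717.71298 = 170.67052
R² = Sxy²/(Sxx·Syy) = (61.8226)²/(29.708·170.67052) = 0.753811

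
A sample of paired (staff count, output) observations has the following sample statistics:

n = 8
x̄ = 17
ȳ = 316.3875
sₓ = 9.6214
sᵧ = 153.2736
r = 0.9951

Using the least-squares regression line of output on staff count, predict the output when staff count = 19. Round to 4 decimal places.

348.0924

b = r · sᵧ/sₓ = 0.9951 · 153.2736/9.6214 = 15.852429
a = ȳ − b·x̄ = 316.3875 − 15.852429·17 = 46.896209
ŷ(19) = a + b·19 = 46.896209 + 15.852429·19 = 348.092358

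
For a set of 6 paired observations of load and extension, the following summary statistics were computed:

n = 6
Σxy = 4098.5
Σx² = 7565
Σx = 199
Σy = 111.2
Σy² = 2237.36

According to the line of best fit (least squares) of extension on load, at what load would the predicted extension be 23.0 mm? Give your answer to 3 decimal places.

Sxx = Σx² − (Σx)²/n = 7565 − 6600.166667 = 964.833333
Sxy = Σxy − (Σx)(Σy)/n = 4098.5 − 3688.133333 = 410.366667
b = Sxy/Sxx = 410.366667/964.833333 = 0.425324
a = ȳ − b·x̄ = 18.533333 − 0.425324·33.166667 = 4.426758
Set a + b·x = 23.0: x = (23.0 − 4.426758) / 0.425324 = 43.668467

43.668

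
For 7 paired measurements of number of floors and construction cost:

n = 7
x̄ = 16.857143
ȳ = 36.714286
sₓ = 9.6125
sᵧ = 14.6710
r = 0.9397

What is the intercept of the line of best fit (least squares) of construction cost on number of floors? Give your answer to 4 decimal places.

b = r · sᵧ/sₓ = 0.9397 · 14.671/9.6125 = 1.434209
a = ȳ − b·x̄ = 36.714286 − 1.434209·16.857143 = 12.537612

12.5376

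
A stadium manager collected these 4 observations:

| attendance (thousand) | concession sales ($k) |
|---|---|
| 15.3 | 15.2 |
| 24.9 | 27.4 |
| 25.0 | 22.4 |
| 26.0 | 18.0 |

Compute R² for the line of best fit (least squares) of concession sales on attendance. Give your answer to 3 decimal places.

n = 4, Σx = 91.2, Σy = 83, Σxy = 1942.82, Σx² = 2155.1, Σy² = 1807.56
Sxx = Σx² − (Σx)²/n = 2155.1 − 2079.36 = 75.74
Sxy = Σxy − (Σx)(Σy)/n = 1942.82 − 1892.4 = 50.42
Syy = Σy² − (Σy)²/n = 1807.56 − 1722.25 = 85.31
R² = Sxy²/(Sxx·Syy) = (50.42)²/(75.74·85.31) = 0.393442

0.393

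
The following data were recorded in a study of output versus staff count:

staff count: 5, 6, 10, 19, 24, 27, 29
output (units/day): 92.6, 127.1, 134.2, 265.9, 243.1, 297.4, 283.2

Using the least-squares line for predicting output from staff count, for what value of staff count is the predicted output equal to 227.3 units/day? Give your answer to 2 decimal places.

n = 7, Σx = 120, Σy = 1443.5, Σxy = 29696.7, Σx² = 2668
Sxx = Σx² − (Σx)²/n = 2668 − 2057.142857 = 610.857143
Sxy = Σxy − (Σx)(Σy)/n = 29696.7 − 24745.714286 = 4950.985714
b = Sxy/Sxx = 4950.985714/610.857143 = 8.104981
a = ȳ − b·x̄ = 206.214286 − 8.104981·17.142857 = 67.271749
Set a + b·x = 227.3: x = (227.3 − 67.271749) / 8.104981 = 19.744432

19.74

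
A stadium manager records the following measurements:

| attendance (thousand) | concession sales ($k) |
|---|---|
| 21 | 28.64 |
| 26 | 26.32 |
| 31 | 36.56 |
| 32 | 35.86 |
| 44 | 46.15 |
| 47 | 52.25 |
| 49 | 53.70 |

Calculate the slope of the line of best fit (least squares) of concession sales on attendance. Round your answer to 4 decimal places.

0.9770

n = 7, Σx = 250, Σy = 279.48, Σxy = 10684.29, Σx² = 9648
Sxx = Σx² − (Σx)²/n = 9648 − 8928.571429 = 719.428571
Sxy = Σxy − (Σx)(Σy)/n = 10684.29 − 9981.428571 = 702.861429
b = Sxy/Sxx = 702.861429/719.428571 = 0.976972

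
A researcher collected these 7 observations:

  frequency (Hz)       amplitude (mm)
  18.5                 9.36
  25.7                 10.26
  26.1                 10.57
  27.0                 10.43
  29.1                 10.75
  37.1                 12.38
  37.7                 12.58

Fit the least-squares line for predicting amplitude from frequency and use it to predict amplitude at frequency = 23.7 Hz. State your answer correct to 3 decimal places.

10.045

n = 7, Σx = 201.2, Σy = 76.33, Σxy = 2240.718, Σx² = 6057.46
Sxx = Σx² − (Σx)²/n = 6057.46 − 5783.062857 = 274.397143
Sxy = Σxy − (Σx)(Σy)/n = 2240.718 − 2193.942286 = 46.775714
b = Sxy/Sxx = 46.775714/274.397143 = 0.170467
a = ȳ − b·x̄ = 10.904286 − 0.170467·28.742857 = 6.004571
ŷ(23.7) = a + b·23.7 = 6.004571 + 0.170467·23.7 = 10.044644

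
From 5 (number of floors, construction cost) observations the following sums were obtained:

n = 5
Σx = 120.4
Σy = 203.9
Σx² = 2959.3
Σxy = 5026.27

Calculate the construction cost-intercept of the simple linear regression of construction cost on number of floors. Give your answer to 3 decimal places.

Sxx = Σx² − (Σx)²/n = 2959.3 − 2899.232 = 60.068
Sxy = Σxy − (Σx)(Σy)/n = 5026.27 − 4909.912 = 116.358
b = Sxy/Sxx = 116.358/60.068 = 1.937105
a = ȳ − b·x̄ = 40.78 − 1.937105·24.08 = -5.865479

-5.865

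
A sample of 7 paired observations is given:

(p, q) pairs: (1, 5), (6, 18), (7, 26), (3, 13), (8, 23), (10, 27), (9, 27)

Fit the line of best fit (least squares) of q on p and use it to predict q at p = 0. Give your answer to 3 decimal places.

4.270

n = 7, Σx = 44, Σy = 139, Σxy = 1031, Σx² = 340
Sxx = Σx² − (Σx)²/n = 340 − 276.571429 = 63.428571
Sxy = Σxy − (Σx)(Σy)/n = 1031 − 873.714286 = 157.285714
b = Sxy/Sxx = 157.285714/63.428571 = 2.479730
a = ȳ − b·x̄ = 19.857143 − 2.479730·6.285714 = 4.270270
ŷ(0) = a + b·0 = 4.270270 + 2.479730·0 = 4.270270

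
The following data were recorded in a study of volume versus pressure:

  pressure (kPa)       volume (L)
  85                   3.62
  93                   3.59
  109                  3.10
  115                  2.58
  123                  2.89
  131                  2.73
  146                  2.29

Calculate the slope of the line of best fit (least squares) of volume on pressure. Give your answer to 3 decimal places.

n = 7, Σx = 802, Σy = 20.8, Σxy = 2323.61, Σx² = 94586
Sxx = Σx² − (Σx)²/n = 94586 − 91886.285714 = 2699.714286
Sxy = Σxy − (Σx)(Σy)/n = 2323.61 − 2383.085714 = -59.475714
b = Sxy/Sxx = -59.475714/2699.714286 = -0.022030

-0.022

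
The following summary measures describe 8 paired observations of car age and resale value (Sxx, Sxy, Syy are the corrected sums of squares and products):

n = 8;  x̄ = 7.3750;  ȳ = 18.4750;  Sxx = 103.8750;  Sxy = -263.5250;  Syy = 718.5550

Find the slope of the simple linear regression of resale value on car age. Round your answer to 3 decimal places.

-2.537

b = Sxy/Sxx = -263.525/103.875 = -2.536943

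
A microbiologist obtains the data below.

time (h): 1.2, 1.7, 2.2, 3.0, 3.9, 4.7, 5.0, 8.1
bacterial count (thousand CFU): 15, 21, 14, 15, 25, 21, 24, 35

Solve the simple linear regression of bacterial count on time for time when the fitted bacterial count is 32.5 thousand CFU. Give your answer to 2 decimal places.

7.84

n = 8, Σx = 29.8, Σy = 170, Σxy = 729.2, Σx² = 146.08
Sxx = Σx² − (Σx)²/n = 146.08 − 111.005 = 35.075
Sxy = Σxy − (Σx)(Σy)/n = 729.2 − 633.25 = 95.95
b = Sxy/Sxx = 95.95/35.075 = 2.735567
a = ȳ − b·x̄ = 21.25 − 2.735567·3.725 = 11.060014
Set a + b·x = 32.5: x = (32.5 − 11.060014) / 2.735567 = 7.837493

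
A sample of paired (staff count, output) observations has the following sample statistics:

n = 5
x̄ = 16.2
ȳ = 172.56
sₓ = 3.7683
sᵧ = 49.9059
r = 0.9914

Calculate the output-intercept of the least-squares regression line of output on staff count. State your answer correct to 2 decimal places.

b = r · sᵧ/sₓ = 0.9914 · 49.9059/3.7683 = 13.129716
a = ȳ − b·x̄ = 172.56 − 13.129716·16.2 = -40.141401

-40.14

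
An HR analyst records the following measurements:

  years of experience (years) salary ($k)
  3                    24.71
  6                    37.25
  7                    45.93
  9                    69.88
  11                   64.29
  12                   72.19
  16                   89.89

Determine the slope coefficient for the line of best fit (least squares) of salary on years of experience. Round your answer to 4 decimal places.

n = 7, Σx = 64, Σy = 404.14, Σxy = 4259.77, Σx² = 696
Sxx = Σx² − (Σx)²/n = 696 − 585.142857 = 110.857143
Sxy = Σxy − (Σx)(Σy)/n = 4259.77 − 3694.994286 = 564.775714
b = Sxy/Sxx = 564.775714/110.857143 = 5.094626

5.0946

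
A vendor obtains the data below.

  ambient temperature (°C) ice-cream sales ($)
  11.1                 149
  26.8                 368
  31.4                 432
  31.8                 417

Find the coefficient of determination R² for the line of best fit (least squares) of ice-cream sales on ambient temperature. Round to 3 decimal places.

0.995

n = 4, Σx = 101.1, Σy = 1366, Σxy = 38341.7, Σx² = 2838.65, Σy² = 518138
Sxx = Σx² − (Σx)²/n = 2838.65 − 2555.3025 = 283.3475
Sxy = Σxy − (Σx)(Σy)/n = 38341.7 − 34525.65 = 3816.05
Syy = Σy² − (Σy)²/n = 518138 − 466489 = 51649
R² = Sxy²/(Sxx·Syy) = (3816.05)²/(283.3475·51649) = 0.995054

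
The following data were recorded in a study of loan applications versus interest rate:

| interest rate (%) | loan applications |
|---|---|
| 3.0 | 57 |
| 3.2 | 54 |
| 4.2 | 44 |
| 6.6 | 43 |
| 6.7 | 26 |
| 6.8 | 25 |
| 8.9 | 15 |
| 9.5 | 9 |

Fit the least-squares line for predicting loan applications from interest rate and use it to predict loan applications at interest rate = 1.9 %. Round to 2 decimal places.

n = 8, Σx = 48.9, Σy = 273, Σxy = 1375.6, Σx² = 341.03
Sxx = Σx² − (Σx)²/n = 341.03 − 298.90125 = 42.12875
Sxy = Σxy − (Σx)(Σy)/n = 1375.6 − 1668.7125 = -293.1125
b = Sxy/Sxx = -293.1125/42.12875 = -6.957541
a = ȳ − b·x̄ = 34.125 − (-6.957541)·6.1125 = 76.652969
ŷ(1.9) = a + b·1.9 = 76.652969 + (-6.957541)·1.9 = 63.433641

63.43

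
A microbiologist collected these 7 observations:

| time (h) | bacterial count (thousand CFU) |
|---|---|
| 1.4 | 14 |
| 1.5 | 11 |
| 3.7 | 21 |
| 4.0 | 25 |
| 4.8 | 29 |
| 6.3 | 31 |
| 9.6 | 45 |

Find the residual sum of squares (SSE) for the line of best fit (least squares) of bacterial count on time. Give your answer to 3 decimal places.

19.495

n = 7, Σx = 31.3, Σy = 176, Σxy = 980.3, Σx² = 188.79, Σy² = 5210
Sxx = Σx² − (Σx)²/n = 188.79 − 139.955714 = 48.834286
Sxy = Σxy − (Σx)(Σy)/n = 980.3 − 786.971429 = 193.328571
Syy = Σy² − (Σy)²/n = 5210 − 4425.142857 = 784.857143
b = Sxy/Sxx = 193.328571/48.834286 = 3.958870
SSE = Syy − b·Sxy = 784.857143 − 3.958870·193.328571 = 19.494530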